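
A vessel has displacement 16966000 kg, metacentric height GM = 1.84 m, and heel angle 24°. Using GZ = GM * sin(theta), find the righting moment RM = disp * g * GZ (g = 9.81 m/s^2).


Formula: GZ = GM * sin(theta); RM = disp * g * GZ
Step 1 — GZ = 1.84 * sin(24°) = 1.84 * 0.406737 = 0.748396 m
Step 2 — RM = 16966000 * 9.81 * 0.748396 ≈ 124560000 N·m (5 s.f.)

124560000 N·m


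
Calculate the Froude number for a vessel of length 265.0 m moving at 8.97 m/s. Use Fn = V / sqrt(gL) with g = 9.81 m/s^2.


Formula: Fn = V / sqrt(g * L)
Step 1 — g * L = 9.81 * 265.0 = 2599.65
Step 2 — sqrt(g * L) = sqrt(2599.65) = 50.986763
Step 3 — Fn = 8.97 / 50.986763 ≈ 0.17593 (5 s.f.)

0.17593


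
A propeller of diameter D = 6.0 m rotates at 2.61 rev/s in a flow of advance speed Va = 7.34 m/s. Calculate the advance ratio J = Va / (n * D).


Formula: J = Va / (n * D)
Step 1 — n * D = 2.61 * 6.0 = 15.66
Step 2 — J = 7.34 / 15.66 ≈ 0.46871 (5 s.f.)

0.46871


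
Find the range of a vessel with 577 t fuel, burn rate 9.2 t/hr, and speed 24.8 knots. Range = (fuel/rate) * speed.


Formula: endurance = fuel / rate; range = endurance * speed
Step 1 — endurance = 577 / 9.2 = 62.7174 hours
Step 2 — range = 62.7174 * 24.8 ≈ 1555.4 nautical miles (5 s.f.)

1555.4 NM


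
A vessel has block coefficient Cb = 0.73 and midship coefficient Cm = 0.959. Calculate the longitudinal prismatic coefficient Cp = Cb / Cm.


Formula: Cp = Cb / Cm
Substituting: Cp = 0.73 / 0.959
Result: Cp ≈ 0.76121 (5 s.f.)

0.76121


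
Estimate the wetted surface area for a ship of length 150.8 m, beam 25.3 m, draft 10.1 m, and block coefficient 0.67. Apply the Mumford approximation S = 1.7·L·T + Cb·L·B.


Formula: S = 1.7*L*T + V/T with V = Cb*L*B*T, i.e. S = L * (1.7*T + Cb*B)
Step 1 — 1.7*T = 1.7 * 10.1 = 17.17 m
Step 2 — Cb*B = 0.67 * 25.3 = 16.951 m
Step 3 — 1.7*T + Cb*B = 17.17 + 16.951 = 34.121 m
Step 4 — S = 150.8 * 34.121 ≈ 5145.4 m^2 (5 s.f.)

5145.4 m^2


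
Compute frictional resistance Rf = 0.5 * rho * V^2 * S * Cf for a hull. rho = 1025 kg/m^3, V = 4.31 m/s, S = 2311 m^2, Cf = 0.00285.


Formula: Rf = 0.5 * rho * V^2 * S * Cf
Step 1 — V^2 = 4.31^2 = 18.5761
Step 2 — 0.5 * rho * V^2 = 0.5 * 1025 * 18.5761 = 9520.25125
Step 3 — Rf = 9520.25125 * 2311 * 0.00285 ≈ 62704 N (5 s.f.)

62704 N


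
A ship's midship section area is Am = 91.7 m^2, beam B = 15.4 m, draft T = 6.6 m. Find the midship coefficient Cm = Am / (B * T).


Formula: Cm = Am / (B * T)
Step 1 — B * T = 15.4 * 6.6 = 101.64 m^2
Step 2 — Cm = 91.7 / 101.64 ≈ 0.90220 (5 s.f.)

0.90220


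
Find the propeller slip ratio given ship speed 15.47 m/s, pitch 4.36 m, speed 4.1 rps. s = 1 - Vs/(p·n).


Formula: s = 1 - Vs / (p * n)
Step 1 — p * n = 4.36 * 4.1 = 17.876
Step 2 — Vs / (p*n) = 15.47 / 17.876 = 0.865406 (6 d.p.)
Step 3 — s = 1 - 0.865406 = 0.134594

0.134594


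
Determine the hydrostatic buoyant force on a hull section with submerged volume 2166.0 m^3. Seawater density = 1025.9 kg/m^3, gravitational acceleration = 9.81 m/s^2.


Formula: Fb = rho * g * V
Substituting: Fb = 1025.9 * 9.81 * 2166.0
Intermediate: 1025.9 * 9.81 = 10064.079
Result: Fb = 10064.079 * 2166.0 ≈ 21799000 N (5 s.f.)

21799000 N


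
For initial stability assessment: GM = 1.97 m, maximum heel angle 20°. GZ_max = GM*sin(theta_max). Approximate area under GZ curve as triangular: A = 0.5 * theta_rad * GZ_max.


Formula: GZ_max = GM * sin(theta); Area = 0.5 * theta_rad * GZ_max
Step 1 — GZ_max = 1.97 * sin(20°) = 1.97 * 0.34202 = 0.673779 m
Step 2 — theta_rad = 20 * pi/180 = 0.349066 rad
Step 3 — Area = 0.5 * 0.349066 * 0.673779 ≈ 0.11760 m·rad (5 s.f.)

0.11760 m·rad


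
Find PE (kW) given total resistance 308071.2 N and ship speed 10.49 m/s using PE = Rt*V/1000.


Formula: PE = Rt * V / 1000 (kW)
Step 1 — PE (W) = 308071.2 * 10.49 = 3231666.888 W
Step 2 — PE (kW) = 3231666.888 / 1000 ≈ 3231.7 kW (5 s.f.)

3231.7 kW


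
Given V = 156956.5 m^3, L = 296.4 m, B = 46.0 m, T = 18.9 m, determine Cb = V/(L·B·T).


Formula: Cb = V / (L * B * T)
Step 1 — L * B * T = 296.4 * 46.0 * 18.9 = 257690.16 m^3
Step 2 — Cb = 156956.5 / 257690.16 ≈ 0.60909 (5 s.f.)

0.60909


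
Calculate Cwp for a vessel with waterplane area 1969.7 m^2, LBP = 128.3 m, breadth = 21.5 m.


Formula: Cwp = Aw / (L * B)
Step 1 — L * B = 128.3 * 21.5 = 2758.45 m^2
Step 2 — Cwp = 1969.7 / 2758.45 ≈ 0.71406 (5 s.f.)

0.71406


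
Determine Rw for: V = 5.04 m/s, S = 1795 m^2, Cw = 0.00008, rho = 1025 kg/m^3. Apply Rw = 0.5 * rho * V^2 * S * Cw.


Formula: Rw = 0.5 * rho * V^2 * S * Cw
Step 1 — V^2 = 5.04^2 = 25.4016
Step 2 — 0.5 * rho * V^2 = 0.5 * 1025 * 25.4016 = 13018.32
Step 3 — Rw = 13018.32 * 1795 * 0.00008 ≈ 1869.4 N (5 s.f.)

1869.4 N


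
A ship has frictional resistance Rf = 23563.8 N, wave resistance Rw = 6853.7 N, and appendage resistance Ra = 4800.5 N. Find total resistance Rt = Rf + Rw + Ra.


Formula: Rt = Rf + Rw + Ra
Substituting: Rt = 23563.8 + 6853.7 + 4800.5
Result: Rt = 35218.0 N

35218.0 N


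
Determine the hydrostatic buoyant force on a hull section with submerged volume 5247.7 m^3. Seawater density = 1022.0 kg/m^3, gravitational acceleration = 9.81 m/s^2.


Formula: Fb = rho * g * V
Substituting: Fb = 1022.0 * 9.81 * 5247.7
Intermediate: 1022.0 * 9.81 = 10025.82
Result: Fb = 10025.82 * 5247.7 ≈ 52612000 N (5 s.f.)

52612000 N


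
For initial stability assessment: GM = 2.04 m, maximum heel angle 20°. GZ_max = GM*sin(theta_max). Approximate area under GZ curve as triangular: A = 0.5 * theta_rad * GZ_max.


Formula: GZ_max = GM * sin(theta); Area = 0.5 * theta_rad * GZ_max
Step 1 — GZ_max = 2.04 * sin(20°) = 2.04 * 0.34202 = 0.697721 m
Step 2 — theta_rad = 20 * pi/180 = 0.349066 rad
Step 3 — Area = 0.5 * 0.349066 * 0.697721 ≈ 0.12178 m·rad (5 s.f.)

0.12178 m·rad


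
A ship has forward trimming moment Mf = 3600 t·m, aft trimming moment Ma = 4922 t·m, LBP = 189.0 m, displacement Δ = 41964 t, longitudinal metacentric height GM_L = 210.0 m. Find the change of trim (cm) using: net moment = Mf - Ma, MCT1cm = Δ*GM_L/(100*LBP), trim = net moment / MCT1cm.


Formula: net trimming moment = Mf - Ma; MCT1cm = Δ*GM_L/(100*LBP); trim = net moment / MCT1cm
Step 1 — net trimming moment = 3600 - 4922 = -1322 t·m
Step 2 — MCT1cm = 41964 * 210.0 / (100 * 189.0) = 466.2667 t·m/cm
Step 3 — trim = -1322 / 466.2667 ≈ -2.8353 cm (5 s.f.)

-2.8353 cm


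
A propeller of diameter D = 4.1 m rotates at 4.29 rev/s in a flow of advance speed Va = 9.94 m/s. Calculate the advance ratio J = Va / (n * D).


Formula: J = Va / (n * D)
Step 1 — n * D = 4.29 * 4.1 = 17.589
Step 2 — J = 9.94 / 17.589 ≈ 0.56513 (5 s.f.)

0.56513


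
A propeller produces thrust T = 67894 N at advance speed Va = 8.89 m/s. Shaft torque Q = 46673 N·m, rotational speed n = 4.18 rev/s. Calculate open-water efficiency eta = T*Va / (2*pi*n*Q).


Formula: eta = T * Va / (2 * pi * n * Q)
Step 1 — numerator = T * Va = 67894 * 8.89 = 603577.66
Step 2 — 2 * pi * n = 2 * pi * 4.18 = 26.263715
Step 3 — denominator = 26.263715 * 46673 = 1225806.37
Step 4 — eta = 603577.66 / 1225806.37 ≈ 0.49239 (5 s.f.)

0.49239


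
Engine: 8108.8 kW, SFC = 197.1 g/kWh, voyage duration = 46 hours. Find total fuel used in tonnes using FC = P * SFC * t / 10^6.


Formula: FC (tonnes) = P * SFC * t / 1,000,000
Step 1 — P * SFC * t = 8108.8 * 197.1 * 46 = 73519246.08 g
Step 2 — FC (tonnes) = 73519246.08 / 1,000,000 ≈ 73.519 tonnes (5 s.f.)

73.519 tonnes


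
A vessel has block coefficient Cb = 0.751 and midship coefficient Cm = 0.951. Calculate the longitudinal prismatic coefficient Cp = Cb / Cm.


Formula: Cp = Cb / Cm
Substituting: Cp = 0.751 / 0.951
Result: Cp ≈ 0.78970 (5 s.f.)

0.78970


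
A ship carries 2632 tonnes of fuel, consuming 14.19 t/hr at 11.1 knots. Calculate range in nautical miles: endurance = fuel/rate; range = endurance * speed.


Formula: endurance = fuel / rate; range = endurance * speed
Step 1 — endurance = 2632 / 14.19 = 185.4827 hours
Step 2 — range = 185.4827 * 11.1 ≈ 2058.9 nautical miles (5 s.f.)

2058.9 NM


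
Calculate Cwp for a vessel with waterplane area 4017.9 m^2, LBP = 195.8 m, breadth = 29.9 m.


Formula: Cwp = Aw / (L * B)
Step 1 — L * B = 195.8 * 29.9 = 5854.42 m^2
Step 2 — Cwp = 4017.9 / 5854.42 ≈ 0.68630 (5 s.f.)

0.68630


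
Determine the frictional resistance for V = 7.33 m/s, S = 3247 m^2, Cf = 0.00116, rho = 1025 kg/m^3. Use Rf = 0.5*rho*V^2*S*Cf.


Formula: Rf = 0.5 * rho * V^2 * S * Cf
Step 1 — V^2 = 7.33^2 = 53.7289
Step 2 — 0.5 * rho * V^2 = 0.5 * 1025 * 53.7289 = 27536.06125
Step 3 — Rf = 27536.06125 * 3247 * 0.00116 ≈ 103720 N (5 s.f.)

103720 N


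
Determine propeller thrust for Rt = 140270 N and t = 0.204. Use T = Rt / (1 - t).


Formula: T = Rt / (1 - t)
Step 1 — (1 - t) = 1 - 0.204 = 0.796
Step 2 — T = 140270 / 0.796 ≈ 176220 N (5 s.f.)

176220 N


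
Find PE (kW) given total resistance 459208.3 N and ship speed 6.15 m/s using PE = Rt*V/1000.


Formula: PE = Rt * V / 1000 (kW)
Step 1 — PE (W) = 459208.3 * 6.15 = 2824131.045 W
Step 2 — PE (kW) = 2824131.045 / 1000 ≈ 2824.1 kW (5 s.f.)

2824.1 kW


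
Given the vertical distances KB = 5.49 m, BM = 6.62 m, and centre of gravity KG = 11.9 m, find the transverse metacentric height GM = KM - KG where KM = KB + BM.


Formula: GM = KB + BM - KG
Step 1 — KM = KB + BM = 5.49 + 6.62 = 12.11 m
Step 2 — GM = KM - KG = 12.11 - 11.9 = 0.21 m

0.21 m


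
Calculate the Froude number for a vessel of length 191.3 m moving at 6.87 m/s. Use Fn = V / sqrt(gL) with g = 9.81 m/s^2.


Formula: Fn = V / sqrt(g * L)
Step 1 — g * L = 9.81 * 191.3 = 1876.653
Step 2 — sqrt(g * L) = sqrt(1876.653) = 43.320353
Step 3 — Fn = 6.87 / 43.320353 ≈ 0.15859 (5 s.f.)

0.15859


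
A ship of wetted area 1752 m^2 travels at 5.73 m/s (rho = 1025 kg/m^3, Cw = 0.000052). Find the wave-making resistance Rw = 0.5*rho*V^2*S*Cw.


Formula: Rw = 0.5 * rho * V^2 * S * Cw
Step 1 — V^2 = 5.73^2 = 32.8329
Step 2 — 0.5 * rho * V^2 = 0.5 * 1025 * 32.8329 = 16826.86125
Step 3 — Rw = 16826.86125 * 1752 * 0.000052 ≈ 1533.0 N (5 s.f.)

1533.0 N


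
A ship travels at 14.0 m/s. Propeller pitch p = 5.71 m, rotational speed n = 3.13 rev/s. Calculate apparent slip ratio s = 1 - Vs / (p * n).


Formula: s = 1 - Vs / (p * n)
Step 1 — p * n = 5.71 * 3.13 = 17.8723
Step 2 — Vs / (p*n) = 14.0 / 17.8723 = 0.783335 (6 d.p.)
Step 3 — s = 1 - 0.783335 = 0.216665

0.216665


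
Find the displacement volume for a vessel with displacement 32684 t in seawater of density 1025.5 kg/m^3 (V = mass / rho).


Formula: V = mass / rho
Step 1 — convert tonnes to kg: 32684 t * 1000 = 32684000 kg
Step 2 — V = 32684000 / 1025.5 ≈ 31871 m^3 (5 s.f.)

31871 m^3


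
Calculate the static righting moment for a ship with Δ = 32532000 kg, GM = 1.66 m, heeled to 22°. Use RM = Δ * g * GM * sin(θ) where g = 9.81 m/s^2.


Formula: GZ = GM * sin(theta); RM = disp * g * GZ
Step 1 — GZ = 1.66 * sin(22°) = 1.66 * 0.374607 = 0.621848 m
Step 2 — RM = 32532000 * 9.81 * 0.621848 ≈ 198460000 N·m (5 s.f.)

198460000 N·m


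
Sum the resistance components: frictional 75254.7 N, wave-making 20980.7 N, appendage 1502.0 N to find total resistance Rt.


Formula: Rt = Rf + Rw + Ra
Substituting: Rt = 75254.7 + 20980.7 + 1502.0
Result: Rt = 97737.4 N

97737.4 N


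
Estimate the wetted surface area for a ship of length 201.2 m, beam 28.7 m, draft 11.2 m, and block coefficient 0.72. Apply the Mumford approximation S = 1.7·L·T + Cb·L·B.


Formula: S = 1.7*L*T + V/T with V = Cb*L*B*T, i.e. S = L * (1.7*T + Cb*B)
Step 1 — 1.7*T = 1.7 * 11.2 = 19.04 m
Step 2 — Cb*B = 0.72 * 28.7 = 20.664 m
Step 3 — 1.7*T + Cb*B = 19.04 + 20.664 = 39.704 m
Step 4 — S = 201.2 * 39.704 ≈ 7988.4 m^2 (5 s.f.)

7988.4 m^2


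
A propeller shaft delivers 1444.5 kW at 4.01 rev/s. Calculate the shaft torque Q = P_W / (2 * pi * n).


Formula: Q = P_W / (2 * pi * n)
Step 1 — P_W = 1444.5 kW * 1000 = 1444500.0 W
Step 2 — 2 * pi * n = 2 * pi * 4.01 = 25.195573
Step 3 — Q = 1444500.0 / 25.195573 ≈ 57332 N·m (5 s.f.)

57332 N·m


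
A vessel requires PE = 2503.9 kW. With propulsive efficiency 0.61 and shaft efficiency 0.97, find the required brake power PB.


Formula: PB = PE / (eta_D * eta_S)
Step 1 — combined efficiency = eta_D * eta_S = 0.61 * 0.97 = 0.5917
Step 2 — PB = 2503.9 / 0.5917 ≈ 4231.7 kW (5 s.f.)

4231.7 kW


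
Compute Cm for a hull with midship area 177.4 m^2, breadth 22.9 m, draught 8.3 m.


Formula: Cm = Am / (B * T)
Step 1 — B * T = 22.9 * 8.3 = 190.07 m^2
Step 2 — Cm = 177.4 / 190.07 ≈ 0.93334 (5 s.f.)

0.93334


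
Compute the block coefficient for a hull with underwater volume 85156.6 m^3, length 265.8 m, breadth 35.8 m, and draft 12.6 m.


Formula: Cb = V / (L * B * T)
Step 1 — L * B * T = 265.8 * 35.8 * 12.6 = 119897.064 m^3
Step 2 — Cb = 85156.6 / 119897.064 ≈ 0.71025 (5 s.f.)

0.71025


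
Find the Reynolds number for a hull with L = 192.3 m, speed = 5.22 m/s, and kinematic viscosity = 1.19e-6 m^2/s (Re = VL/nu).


Formula: Re = V * L / nu
Step 1 — V * L = 5.22 * 192.3 = 1003.806 m^2/s
Step 2 — Re = 1003.806 / 1.19e-6 = 8.44e+08

8.44e+08


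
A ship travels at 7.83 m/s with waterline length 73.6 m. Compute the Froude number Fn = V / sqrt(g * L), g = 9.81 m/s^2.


Formula: Fn = V / sqrt(g * L)
Step 1 — g * L = 9.81 * 73.6 = 722.016
Step 2 — sqrt(g * L) = sqrt(722.016) = 26.870355
Step 3 — Fn = 7.83 / 26.870355 ≈ 0.29140 (5 s.f.)

0.29140


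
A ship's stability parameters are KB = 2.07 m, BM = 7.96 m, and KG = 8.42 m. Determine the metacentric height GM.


Formula: GM = KB + BM - KG
Step 1 — KM = KB + BM = 2.07 + 7.96 = 10.03 m
Step 2 — GM = KM - KG = 10.03 - 8.42 = 1.61 m

1.61 m


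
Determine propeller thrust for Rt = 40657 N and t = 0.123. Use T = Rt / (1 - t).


Formula: T = Rt / (1 - t)
Step 1 — (1 - t) = 1 - 0.123 = 0.877
Step 2 — T = 40657 / 0.877 ≈ 46359 N (5 s.f.)

46359 N


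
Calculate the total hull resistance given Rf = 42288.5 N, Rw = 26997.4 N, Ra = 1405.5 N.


Formula: Rt = Rf + Rw + Ra
Substituting: Rt = 42288.5 + 26997.4 + 1405.5
Result: Rt = 70691.4 N

70691.4 N


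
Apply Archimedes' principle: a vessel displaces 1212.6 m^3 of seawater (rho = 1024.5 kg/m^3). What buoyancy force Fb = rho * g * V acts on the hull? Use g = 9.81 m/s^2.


Formula: Fb = rho * g * V
Substituting: Fb = 1024.5 * 9.81 * 1212.6
Intermediate: 1024.5 * 9.81 = 10050.345
Result: Fb = 10050.345 * 1212.6 ≈ 12187000 N (5 s.f.)

12187000 N


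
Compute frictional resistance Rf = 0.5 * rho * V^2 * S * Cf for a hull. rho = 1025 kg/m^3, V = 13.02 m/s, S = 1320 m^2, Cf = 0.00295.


Formula: Rf = 0.5 * rho * V^2 * S * Cf
Step 1 — V^2 = 13.02^2 = 169.5204
Step 2 — 0.5 * rho * V^2 = 0.5 * 1025 * 169.5204 = 86879.205
Step 3 — Rf = 86879.205 * 1320 * 0.00295 ≈ 338310 N (5 s.f.)

338310 N


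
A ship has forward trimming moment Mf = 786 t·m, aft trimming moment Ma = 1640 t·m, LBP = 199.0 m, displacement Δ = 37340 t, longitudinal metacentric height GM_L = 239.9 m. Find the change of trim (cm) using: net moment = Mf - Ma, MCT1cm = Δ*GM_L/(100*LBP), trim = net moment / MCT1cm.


Formula: net trimming moment = Mf - Ma; MCT1cm = Δ*GM_L/(100*LBP); trim = net moment / MCT1cm
Step 1 — net trimming moment = 786 - 1640 = -854 t·m
Step 2 — MCT1cm = 37340 * 239.9 / (100 * 199.0) = 450.144 t·m/cm
Step 3 — trim = -854 / 450.144 ≈ -1.8972 cm (5 s.f.)

-1.8972 cm


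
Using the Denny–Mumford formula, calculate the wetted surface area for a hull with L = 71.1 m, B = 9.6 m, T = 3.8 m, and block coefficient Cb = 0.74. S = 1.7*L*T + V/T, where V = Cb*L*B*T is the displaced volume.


Formula: S = 1.7*L*T + V/T with V = Cb*L*B*T, i.e. S = L * (1.7*T + Cb*B)
Step 1 — 1.7*T = 1.7 * 3.8 = 6.46 m
Step 2 — Cb*B = 0.74 * 9.6 = 7.104 m
Step 3 — 1.7*T + Cb*B = 6.46 + 7.104 = 13.564 m
Step 4 — S = 71.1 * 13.564 ≈ 964.40 m^2 (5 s.f.)

964.40 m^2


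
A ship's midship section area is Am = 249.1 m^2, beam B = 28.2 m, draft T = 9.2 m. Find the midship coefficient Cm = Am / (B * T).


Formula: Cm = Am / (B * T)
Step 1 — B * T = 28.2 * 9.2 = 259.44 m^2
Step 2 — Cm = 249.1 / 259.44 ≈ 0.96014 (5 s.f.)

0.96014


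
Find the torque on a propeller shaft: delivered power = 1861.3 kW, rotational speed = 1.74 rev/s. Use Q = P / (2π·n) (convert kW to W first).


Formula: Q = P_W / (2 * pi * n)
Step 1 — P_W = 1861.3 kW * 1000 = 1861300.0 W
Step 2 — 2 * pi * n = 2 * pi * 1.74 = 10.932742
Step 3 — Q = 1861300.0 / 10.932742 ≈ 170250 N·m (5 s.f.)

170250 N·m


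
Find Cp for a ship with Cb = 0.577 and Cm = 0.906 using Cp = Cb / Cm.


Formula: Cp = Cb / Cm
Substituting: Cp = 0.577 / 0.906
Result: Cp ≈ 0.63687 (5 s.f.)

0.63687


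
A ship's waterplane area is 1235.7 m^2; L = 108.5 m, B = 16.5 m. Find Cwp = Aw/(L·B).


Formula: Cwp = Aw / (L * B)
Step 1 — L * B = 108.5 * 16.5 = 1790.25 m^2
Step 2 — Cwp = 1235.7 / 1790.25 ≈ 0.69024 (5 s.f.)

0.69024


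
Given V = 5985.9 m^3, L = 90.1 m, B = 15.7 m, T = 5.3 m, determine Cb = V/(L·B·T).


Formula: Cb = V / (L * B * T)
Step 1 — L * B * T = 90.1 * 15.7 * 5.3 = 7497.221 m^3
Step 2 — Cb = 5985.9 / 7497.221 ≈ 0.79842 (5 s.f.)

0.79842


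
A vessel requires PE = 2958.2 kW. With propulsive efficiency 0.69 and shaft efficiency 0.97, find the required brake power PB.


Formula: PB = PE / (eta_D * eta_S)
Step 1 — combined efficiency = eta_D * eta_S = 0.69 * 0.97 = 0.6693
Step 2 — PB = 2958.2 / 0.6693 ≈ 4419.8 kW (5 s.f.)

4419.8 kW


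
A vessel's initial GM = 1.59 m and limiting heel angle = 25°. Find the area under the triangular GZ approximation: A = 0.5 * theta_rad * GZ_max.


Formula: GZ_max = GM * sin(theta); Area = 0.5 * theta_rad * GZ_max
Step 1 — GZ_max = 1.59 * sin(25°) = 1.59 * 0.422618 = 0.671963 m
Step 2 — theta_rad = 25 * pi/180 = 0.436332 rad
Step 3 — Area = 0.5 * 0.436332 * 0.671963 ≈ 0.14660 m·rad (5 s.f.)

0.14660 m·rad


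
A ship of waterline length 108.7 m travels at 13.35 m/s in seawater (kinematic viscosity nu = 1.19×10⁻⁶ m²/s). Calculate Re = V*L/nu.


Formula: Re = V * L / nu
Step 1 — V * L = 13.35 * 108.7 = 1451.145 m^2/s
Step 2 — Re = 1451.145 / 1.19e-6 = 1.22e+09

1.22e+09


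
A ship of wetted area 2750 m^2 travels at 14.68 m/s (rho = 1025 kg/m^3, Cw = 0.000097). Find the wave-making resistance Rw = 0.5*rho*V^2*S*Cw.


Formula: Rw = 0.5 * rho * V^2 * S * Cw
Step 1 — V^2 = 14.68^2 = 215.5024
Step 2 — 0.5 * rho * V^2 = 0.5 * 1025 * 215.5024 = 110444.98
Step 3 — Rw = 110444.98 * 2750 * 0.000097 ≈ 29461 N (5 s.f.)

29461 N


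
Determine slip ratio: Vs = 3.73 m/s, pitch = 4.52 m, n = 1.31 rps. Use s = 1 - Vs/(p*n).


Formula: s = 1 - Vs / (p * n)
Step 1 — p * n = 4.52 * 1.31 = 5.9212
Step 2 — Vs / (p*n) = 3.73 / 5.9212 = 0.62994 (6 d.p.)
Step 3 — s = 1 - 0.62994 = 0.37006

0.37006


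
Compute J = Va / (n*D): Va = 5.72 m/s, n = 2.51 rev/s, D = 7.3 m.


Formula: J = Va / (n * D)
Step 1 — n * D = 2.51 * 7.3 = 18.323
Step 2 — J = 5.72 / 18.323 ≈ 0.31218 (5 s.f.)

0.31218


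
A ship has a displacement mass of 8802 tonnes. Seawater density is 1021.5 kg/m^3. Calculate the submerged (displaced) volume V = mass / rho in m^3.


Formula: V = mass / rho
Step 1 — convert tonnes to kg: 8802 t * 1000 = 8802000 kg
Step 2 — V = 8802000 / 1021.5 ≈ 8616.7 m^3 (5 s.f.)

8616.7 m^3


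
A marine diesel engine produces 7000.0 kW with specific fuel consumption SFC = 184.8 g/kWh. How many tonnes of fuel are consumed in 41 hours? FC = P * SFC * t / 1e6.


Formula: FC (tonnes) = P * SFC * t / 1,000,000
Step 1 — P * SFC * t = 7000.0 * 184.8 * 41 = 53037600.0 g
Step 2 — FC (tonnes) = 53037600.0 / 1,000,000 ≈ 53.038 tonnes (5 s.f.)

53.038 tonnes


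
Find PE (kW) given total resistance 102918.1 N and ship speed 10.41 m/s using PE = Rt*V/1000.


Formula: PE = Rt * V / 1000 (kW)
Step 1 — PE (W) = 102918.1 * 10.41 = 1071377.421 W
Step 2 — PE (kW) = 1071377.421 / 1000 ≈ 1071.4 kW (5 s.f.)

1071.4 kW


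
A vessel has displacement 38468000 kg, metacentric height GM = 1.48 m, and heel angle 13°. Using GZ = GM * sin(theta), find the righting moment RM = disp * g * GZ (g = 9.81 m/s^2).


Formula: GZ = GM * sin(theta); RM = disp * g * GZ
Step 1 — GZ = 1.48 * sin(13°) = 1.48 * 0.224951 = 0.332927 m
Step 2 — RM = 38468000 * 9.81 * 0.332927 ≈ 125640000 N·m (5 s.f.)

125640000 N·m


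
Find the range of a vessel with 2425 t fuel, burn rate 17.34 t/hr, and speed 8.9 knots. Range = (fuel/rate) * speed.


Formula: endurance = fuel / rate; range = endurance * speed
Step 1 — endurance = 2425 / 17.34 = 139.8501 hours
Step 2 — range = 139.8501 * 8.9 ≈ 1244.7 nautical miles (5 s.f.)

1244.7 NM


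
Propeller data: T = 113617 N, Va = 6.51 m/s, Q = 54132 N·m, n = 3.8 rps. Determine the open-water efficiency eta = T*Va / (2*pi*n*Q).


Formula: eta = T * Va / (2 * pi * n * Q)
Step 1 — numerator = T * Va = 113617 * 6.51 = 739646.67
Step 2 — 2 * pi * n = 2 * pi * 3.8 = 23.876104
Step 3 — denominator = 23.876104 * 54132 = 1292461.26
Step 4 — eta = 739646.67 / 1292461.26 ≈ 0.57228 (5 s.f.)

0.57228


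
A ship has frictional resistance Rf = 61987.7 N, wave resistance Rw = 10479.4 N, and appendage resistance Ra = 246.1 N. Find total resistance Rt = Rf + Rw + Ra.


Formula: Rt = Rf + Rw + Ra
Substituting: Rt = 61987.7 + 10479.4 + 246.1
Result: Rt = 72713.2 N

72713.2 N


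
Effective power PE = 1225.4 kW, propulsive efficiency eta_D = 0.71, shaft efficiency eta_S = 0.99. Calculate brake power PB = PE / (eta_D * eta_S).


Formula: PB = PE / (eta_D * eta_S)
Step 1 — combined efficiency = eta_D * eta_S = 0.71 * 0.99 = 0.7029
Step 2 — PB = 1225.4 / 0.7029 ≈ 1743.3 kW (5 s.f.)

1743.3 kW


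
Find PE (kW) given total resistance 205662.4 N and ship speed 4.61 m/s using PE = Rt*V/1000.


Formula: PE = Rt * V / 1000 (kW)
Step 1 — PE (W) = 205662.4 * 4.61 = 948103.664 W
Step 2 — PE (kW) = 948103.664 / 1000 ≈ 948.10 kW (5 s.f.)

948.10 kW


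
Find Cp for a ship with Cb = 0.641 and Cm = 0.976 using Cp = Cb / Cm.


Formula: Cp = Cb / Cm
Substituting: Cp = 0.641 / 0.976
Result: Cp ≈ 0.65676 (5 s.f.)

0.65676


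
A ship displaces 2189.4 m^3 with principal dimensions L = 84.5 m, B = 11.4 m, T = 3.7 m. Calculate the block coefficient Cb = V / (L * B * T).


Formula: Cb = V / (L * B * T)
Step 1 — L * B * T = 84.5 * 11.4 * 3.7 = 3564.21 m^3
Step 2 — Cb = 2189.4 / 3564.21 ≈ 0.61427 (5 s.f.)

0.61427


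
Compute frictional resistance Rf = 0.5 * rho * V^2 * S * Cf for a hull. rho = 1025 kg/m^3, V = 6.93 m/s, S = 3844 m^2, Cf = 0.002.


Formula: Rf = 0.5 * rho * V^2 * S * Cf
Step 1 — V^2 = 6.93^2 = 48.0249
Step 2 — 0.5 * rho * V^2 = 0.5 * 1025 * 48.0249 = 24612.76125
Step 3 — Rf = 24612.76125 * 3844 * 0.002 ≈ 189220 N (5 s.f.)

189220 N


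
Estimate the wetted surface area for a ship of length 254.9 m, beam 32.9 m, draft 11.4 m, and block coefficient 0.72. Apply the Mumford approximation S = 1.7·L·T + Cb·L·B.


Formula: S = 1.7*L*T + V/T with V = Cb*L*B*T, i.e. S = L * (1.7*T + Cb*B)
Step 1 — 1.7*T = 1.7 * 11.4 = 19.38 m
Step 2 — Cb*B = 0.72 * 32.9 = 23.688 m
Step 3 — 1.7*T + Cb*B = 19.38 + 23.688 = 43.068 m
Step 4 — S = 254.9 * 43.068 ≈ 10978 m^2 (5 s.f.)

10978 m^2


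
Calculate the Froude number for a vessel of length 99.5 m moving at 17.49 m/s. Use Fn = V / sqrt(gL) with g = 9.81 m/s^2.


Formula: Fn = V / sqrt(g * L)
Step 1 — g * L = 9.81 * 99.5 = 976.095
Step 2 — sqrt(g * L) = sqrt(976.095) = 31.242519
Step 3 — Fn = 17.49 / 31.242519 ≈ 0.55981 (5 s.f.)

0.55981


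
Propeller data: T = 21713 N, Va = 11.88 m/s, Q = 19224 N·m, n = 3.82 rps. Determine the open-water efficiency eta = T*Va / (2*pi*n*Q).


Formula: eta = T * Va / (2 * pi * n * Q)
Step 1 — numerator = T * Va = 21713 * 11.88 = 257950.44
Step 2 — 2 * pi * n = 2 * pi * 3.82 = 24.001768
Step 3 — denominator = 24.001768 * 19224 = 461409.99
Step 4 — eta = 257950.44 / 461409.99 ≈ 0.55905 (5 s.f.)

0.55905


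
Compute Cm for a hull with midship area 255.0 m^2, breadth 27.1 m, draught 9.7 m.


Formula: Cm = Am / (B * T)
Step 1 — B * T = 27.1 * 9.7 = 262.87 m^2
Step 2 — Cm = 255.0 / 262.87 ≈ 0.97006 (5 s.f.)

0.97006


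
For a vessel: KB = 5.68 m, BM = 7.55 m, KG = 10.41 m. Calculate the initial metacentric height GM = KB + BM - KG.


Formula: GM = KB + BM - KG
Step 1 — KM = KB + BM = 5.68 + 7.55 = 13.23 m
Step 2 — GM = KM - KG = 13.23 - 10.41 = 2.82 m

2.82 m


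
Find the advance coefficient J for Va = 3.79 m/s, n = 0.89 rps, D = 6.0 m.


Formula: J = Va / (n * D)
Step 1 — n * D = 0.89 * 6.0 = 5.34
Step 2 — J = 3.79 / 5.34 ≈ 0.70974 (5 s.f.)

0.70974


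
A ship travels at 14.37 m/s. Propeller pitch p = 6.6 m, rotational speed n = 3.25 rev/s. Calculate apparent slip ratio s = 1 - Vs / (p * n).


Formula: s = 1 - Vs / (p * n)
Step 1 — p * n = 6.6 * 3.25 = 21.45
Step 2 — Vs / (p*n) = 14.37 / 21.45 = 0.66993 (6 d.p.)
Step 3 — s = 1 - 0.66993 = 0.33007

0.33007


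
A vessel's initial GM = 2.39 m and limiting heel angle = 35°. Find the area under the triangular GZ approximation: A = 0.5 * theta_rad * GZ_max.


Formula: GZ_max = GM * sin(theta); Area = 0.5 * theta_rad * GZ_max
Step 1 — GZ_max = 2.39 * sin(35°) = 2.39 * 0.573576 = 1.370847 m
Step 2 — theta_rad = 35 * pi/180 = 0.610865 rad
Step 3 — Area = 0.5 * 0.610865 * 1.370847 ≈ 0.41870 m·rad (5 s.f.)

0.41870 m·rad


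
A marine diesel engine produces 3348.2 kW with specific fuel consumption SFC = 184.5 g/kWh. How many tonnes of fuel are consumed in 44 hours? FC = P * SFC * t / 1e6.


Formula: FC (tonnes) = P * SFC * t / 1,000,000
Step 1 — P * SFC * t = 3348.2 * 184.5 * 44 = 27180687.6 g
Step 2 — FC (tonnes) = 27180687.6 / 1,000,000 ≈ 27.181 tonnes (5 s.f.)

27.181 tonnes


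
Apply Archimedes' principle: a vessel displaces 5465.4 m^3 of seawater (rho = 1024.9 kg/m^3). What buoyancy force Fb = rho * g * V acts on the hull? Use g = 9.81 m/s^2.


Formula: Fb = rho * g * V
Substituting: Fb = 1024.9 * 9.81 * 5465.4
Intermediate: 1024.9 * 9.81 = 10054.269
Result: Fb = 10054.269 * 5465.4 ≈ 54951000 N (5 s.f.)

54951000 N


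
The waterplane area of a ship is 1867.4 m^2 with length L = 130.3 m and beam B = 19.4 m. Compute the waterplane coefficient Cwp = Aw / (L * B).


Formula: Cwp = Aw / (L * B)
Step 1 — L * B = 130.3 * 19.4 = 2527.82 m^2
Step 2 — Cwp = 1867.4 / 2527.82 ≈ 0.73874 (5 s.f.)

0.73874


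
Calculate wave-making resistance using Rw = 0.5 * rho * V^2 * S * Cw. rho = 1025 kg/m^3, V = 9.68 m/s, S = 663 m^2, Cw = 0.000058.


Formula: Rw = 0.5 * rho * V^2 * S * Cw
Step 1 — V^2 = 9.68^2 = 93.7024
Step 2 — 0.5 * rho * V^2 = 0.5 * 1025 * 93.7024 = 48022.48
Step 3 — Rw = 48022.48 * 663 * 0.000058 ≈ 1846.7 N (5 s.f.)

1846.7 N


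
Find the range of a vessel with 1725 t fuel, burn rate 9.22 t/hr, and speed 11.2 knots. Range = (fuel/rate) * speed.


Formula: endurance = fuel / rate; range = endurance * speed
Step 1 — endurance = 1725 / 9.22 = 187.0933 hours
Step 2 — range = 187.0933 * 11.2 ≈ 2095.4 nautical miles (5 s.f.)

2095.4 NM


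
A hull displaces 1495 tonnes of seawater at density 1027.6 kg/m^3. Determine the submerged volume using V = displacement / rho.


Formula: V = mass / rho
Step 1 — convert tonnes to kg: 1495 t * 1000 = 1495000 kg
Step 2 — V = 1495000 / 1027.6 ≈ 1454.8 m^3 (5 s.f.)

1454.8 m^3


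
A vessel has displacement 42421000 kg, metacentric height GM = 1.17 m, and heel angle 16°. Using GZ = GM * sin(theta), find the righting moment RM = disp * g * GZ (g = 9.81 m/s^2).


Formula: GZ = GM * sin(theta); RM = disp * g * GZ
Step 1 — GZ = 1.17 * sin(16°) = 1.17 * 0.275637 = 0.322495 m
Step 2 — RM = 42421000 * 9.81 * 0.322495 ≈ 134210000 N·m (5 s.f.)

134210000 N·m


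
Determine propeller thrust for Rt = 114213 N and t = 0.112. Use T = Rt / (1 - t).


Formula: T = Rt / (1 - t)
Step 1 — (1 - t) = 1 - 0.112 = 0.888
Step 2 — T = 114213 / 0.888 ≈ 128620 N (5 s.f.)

128620 N


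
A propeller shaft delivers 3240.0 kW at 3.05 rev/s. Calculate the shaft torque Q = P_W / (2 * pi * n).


Formula: Q = P_W / (2 * pi * n)
Step 1 — P_W = 3240.0 kW * 1000 = 3240000.0 W
Step 2 — 2 * pi * n = 2 * pi * 3.05 = 19.163715
Step 3 — Q = 3240000.0 / 19.163715 ≈ 169070 N·m (5 s.f.)

169070 N·m


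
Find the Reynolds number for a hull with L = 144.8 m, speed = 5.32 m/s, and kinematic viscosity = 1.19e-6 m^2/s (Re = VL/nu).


Formula: Re = V * L / nu
Step 1 — V * L = 5.32 * 144.8 = 770.336 m^2/s
Step 2 — Re = 770.336 / 1.19e-6 = 6.47e+08

6.47e+08


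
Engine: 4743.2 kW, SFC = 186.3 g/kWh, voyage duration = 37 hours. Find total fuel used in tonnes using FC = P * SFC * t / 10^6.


Formula: FC (tonnes) = P * SFC * t / 1,000,000
Step 1 — P * SFC * t = 4743.2 * 186.3 * 37 = 32695351.92 g
Step 2 — FC (tonnes) = 32695351.92 / 1,000,000 ≈ 32.695 tonnes (5 s.f.)

32.695 tonnes


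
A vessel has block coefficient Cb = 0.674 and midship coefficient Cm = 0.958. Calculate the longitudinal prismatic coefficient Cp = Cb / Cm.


Formula: Cp = Cb / Cm
Substituting: Cp = 0.674 / 0.958
Result: Cp ≈ 0.70355 (5 s.f.)

0.70355


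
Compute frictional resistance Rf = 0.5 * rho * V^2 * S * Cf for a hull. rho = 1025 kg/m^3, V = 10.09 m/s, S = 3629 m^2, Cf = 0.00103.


Formula: Rf = 0.5 * rho * V^2 * S * Cf
Step 1 — V^2 = 10.09^2 = 101.8081
Step 2 — 0.5 * rho * V^2 = 0.5 * 1025 * 101.8081 = 52176.65125
Step 3 — Rf = 52176.65125 * 3629 * 0.00103 ≈ 195030 N (5 s.f.)

195030 N


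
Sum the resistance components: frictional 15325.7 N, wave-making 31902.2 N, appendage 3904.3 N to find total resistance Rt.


Formula: Rt = Rf + Rw + Ra
Substituting: Rt = 15325.7 + 31902.2 + 3904.3
Result: Rt = 51132.2 N

51132.2 N


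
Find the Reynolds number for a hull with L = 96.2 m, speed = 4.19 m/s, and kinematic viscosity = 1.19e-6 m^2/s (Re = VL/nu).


Formula: Re = V * L / nu
Step 1 — V * L = 4.19 * 96.2 = 403.078 m^2/s
Step 2 — Re = 403.078 / 1.19e-6 = 3.39e+08

3.39e+08


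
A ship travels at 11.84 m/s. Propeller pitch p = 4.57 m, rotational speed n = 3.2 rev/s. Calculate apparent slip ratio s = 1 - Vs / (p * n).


Formula: s = 1 - Vs / (p * n)
Step 1 — p * n = 4.57 * 3.2 = 14.624
Step 2 — Vs / (p*n) = 11.84 / 14.624 = 0.809628 (6 d.p.)
Step 3 — s = 1 - 0.809628 = 0.190372

0.190372


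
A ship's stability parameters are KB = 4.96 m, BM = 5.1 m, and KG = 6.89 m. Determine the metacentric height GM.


Formula: GM = KB + BM - KG
Step 1 — KM = KB + BM = 4.96 + 5.1 = 10.06 m
Step 2 — GM = KM - KG = 10.06 - 6.89 = 3.17 m

3.17 m


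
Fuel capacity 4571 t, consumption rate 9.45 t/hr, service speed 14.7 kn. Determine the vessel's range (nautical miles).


Formula: endurance = fuel / rate; range = endurance * speed
Step 1 — endurance = 4571 / 9.45 = 483.7037 hours
Step 2 — range = 483.7037 * 14.7 ≈ 7110.4 nautical miles (5 s.f.)

7110.4 NM


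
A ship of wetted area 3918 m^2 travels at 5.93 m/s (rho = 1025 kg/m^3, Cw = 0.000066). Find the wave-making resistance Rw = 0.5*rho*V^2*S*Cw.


Formula: Rw = 0.5 * rho * V^2 * S * Cw
Step 1 — V^2 = 5.93^2 = 35.1649
Step 2 — 0.5 * rho * V^2 = 0.5 * 1025 * 35.1649 = 18022.01125
Step 3 — Rw = 18022.01125 * 3918 * 0.000066 ≈ 4660.3 N (5 s.f.)

4660.3 N


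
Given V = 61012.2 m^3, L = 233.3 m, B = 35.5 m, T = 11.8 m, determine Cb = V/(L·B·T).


Formula: Cb = V / (L * B * T)
Step 1 — L * B * T = 233.3 * 35.5 * 11.8 = 97729.37 m^3
Step 2 — Cb = 61012.2 / 97729.37 ≈ 0.62430 (5 s.f.)

0.62430


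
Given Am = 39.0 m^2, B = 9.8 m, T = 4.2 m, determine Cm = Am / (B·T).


Formula: Cm = Am / (B * T)
Step 1 — B * T = 9.8 * 4.2 = 41.16 m^2
Step 2 — Cm = 39.0 / 41.16 ≈ 0.94752 (5 s.f.)

0.94752


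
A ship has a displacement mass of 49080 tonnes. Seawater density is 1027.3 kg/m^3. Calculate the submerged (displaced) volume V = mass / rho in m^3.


Formula: V = mass / rho
Step 1 — convert tonnes to kg: 49080 t * 1000 = 49080000 kg
Step 2 — V = 49080000 / 1027.3 ≈ 47776 m^3 (5 s.f.)

47776 m^3


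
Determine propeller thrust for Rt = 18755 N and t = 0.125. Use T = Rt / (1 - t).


Formula: T = Rt / (1 - t)
Step 1 — (1 - t) = 1 - 0.125 = 0.875
Step 2 — T = 18755 / 0.875 ≈ 21434 N (5 s.f.)

21434 N


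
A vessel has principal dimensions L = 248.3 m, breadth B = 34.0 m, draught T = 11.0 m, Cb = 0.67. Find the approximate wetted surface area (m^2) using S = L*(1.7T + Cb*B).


Formula: S = 1.7*L*T + V/T with V = Cb*L*B*T, i.e. S = L * (1.7*T + Cb*B)
Step 1 — 1.7*T = 1.7 * 11.0 = 18.7 m
Step 2 — Cb*B = 0.67 * 34.0 = 22.78 m
Step 3 — 1.7*T + Cb*B = 18.7 + 22.78 = 41.48 m
Step 4 — S = 248.3 * 41.48 ≈ 10299 m^2 (5 s.f.)

10299 m^2


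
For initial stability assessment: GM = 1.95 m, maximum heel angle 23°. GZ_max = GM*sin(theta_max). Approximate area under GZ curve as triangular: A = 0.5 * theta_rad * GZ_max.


Formula: GZ_max = GM * sin(theta); Area = 0.5 * theta_rad * GZ_max
Step 1 — GZ_max = 1.95 * sin(23°) = 1.95 * 0.390731 = 0.761925 m
Step 2 — theta_rad = 23 * pi/180 = 0.401426 rad
Step 3 — Area = 0.5 * 0.401426 * 0.761925 ≈ 0.15293 m·rad (5 s.f.)

0.15293 m·rad


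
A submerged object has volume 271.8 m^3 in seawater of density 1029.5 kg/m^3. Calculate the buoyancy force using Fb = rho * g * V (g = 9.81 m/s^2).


Formula: Fb = rho * g * V
Substituting: Fb = 1029.5 * 9.81 * 271.8
Intermediate: 1029.5 * 9.81 = 10099.395
Result: Fb = 10099.395 * 271.8 ≈ 2745000 N (5 s.f.)

2745000 N


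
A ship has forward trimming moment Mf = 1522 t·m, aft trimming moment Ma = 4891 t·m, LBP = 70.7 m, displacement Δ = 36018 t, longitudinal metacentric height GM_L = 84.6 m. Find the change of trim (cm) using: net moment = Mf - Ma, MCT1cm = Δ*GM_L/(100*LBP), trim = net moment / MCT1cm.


Formula: net trimming moment = Mf - Ma; MCT1cm = Δ*GM_L/(100*LBP); trim = net moment / MCT1cm
Step 1 — net trimming moment = 1522 - 4891 = -3369 t·m
Step 2 — MCT1cm = 36018 * 84.6 / (100 * 70.7) = 430.9933 t·m/cm
Step 3 — trim = -3369 / 430.9933 ≈ -7.8168 cm (5 s.f.)

-7.8168 cm


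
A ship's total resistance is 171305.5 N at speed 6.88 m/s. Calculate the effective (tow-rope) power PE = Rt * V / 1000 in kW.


Formula: PE = Rt * V / 1000 (kW)
Step 1 — PE (W) = 171305.5 * 6.88 = 1178581.84 W
Step 2 — PE (kW) = 1178581.84 / 1000 ≈ 1178.6 kW (5 s.f.)

1178.6 kW


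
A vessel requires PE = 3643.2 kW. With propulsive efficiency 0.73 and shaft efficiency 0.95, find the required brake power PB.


Formula: PB = PE / (eta_D * eta_S)
Step 1 — combined efficiency = eta_D * eta_S = 0.73 * 0.95 = 0.6935
Step 2 — PB = 3643.2 / 0.6935 ≈ 5253.4 kW (5 s.f.)

5253.4 kW


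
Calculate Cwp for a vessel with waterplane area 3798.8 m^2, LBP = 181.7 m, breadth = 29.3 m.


Formula: Cwp = Aw / (L * B)
Step 1 — L * B = 181.7 * 29.3 = 5323.81 m^2
Step 2 — Cwp = 3798.8 / 5323.81 ≈ 0.71355 (5 s.f.)

0.71355


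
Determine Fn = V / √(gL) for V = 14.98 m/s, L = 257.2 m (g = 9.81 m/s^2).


Formula: Fn = V / sqrt(g * L)
Step 1 — g * L = 9.81 * 257.2 = 2523.132
Step 2 — sqrt(g * L) = sqrt(2523.132) = 50.230787
Step 3 — Fn = 14.98 / 50.230787 ≈ 0.29822 (5 s.f.)

0.29822


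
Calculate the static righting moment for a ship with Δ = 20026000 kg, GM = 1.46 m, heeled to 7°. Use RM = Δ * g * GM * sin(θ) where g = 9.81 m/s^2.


Formula: GZ = GM * sin(theta); RM = disp * g * GZ
Step 1 — GZ = 1.46 * sin(7°) = 1.46 * 0.121869 = 0.177929 m
Step 2 — RM = 20026000 * 9.81 * 0.177929 ≈ 34955000 N·m (5 s.f.)

34955000 N·m


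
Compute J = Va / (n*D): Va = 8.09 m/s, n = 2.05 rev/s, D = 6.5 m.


Formula: J = Va / (n * D)
Step 1 — n * D = 2.05 * 6.5 = 13.325
Step 2 — J = 8.09 / 13.325 ≈ 0.60713 (5 s.f.)

0.60713


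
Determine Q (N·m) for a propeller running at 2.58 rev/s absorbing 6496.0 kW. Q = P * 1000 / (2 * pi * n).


Formula: Q = P_W / (2 * pi * n)
Step 1 — P_W = 6496.0 kW * 1000 = 6496000.0 W
Step 2 — 2 * pi * n = 2 * pi * 2.58 = 16.210618
Step 3 — Q = 6496000.0 / 16.210618 ≈ 400730 N·m (5 s.f.)

400730 N·m


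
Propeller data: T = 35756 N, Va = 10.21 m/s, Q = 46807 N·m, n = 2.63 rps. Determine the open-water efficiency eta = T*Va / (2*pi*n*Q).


Formula: eta = T * Va / (2 * pi * n * Q)
Step 1 — numerator = T * Va = 35756 * 10.21 = 365068.76
Step 2 — 2 * pi * n = 2 * pi * 2.63 = 16.524777
Step 3 — denominator = 16.524777 * 46807 = 773475.24
Step 4 — eta = 365068.76 / 773475.24 ≈ 0.47199 (5 s.f.)

0.47199


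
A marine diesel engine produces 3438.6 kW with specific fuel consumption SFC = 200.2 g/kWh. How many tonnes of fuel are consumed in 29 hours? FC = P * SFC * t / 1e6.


Formula: FC (tonnes) = P * SFC * t / 1,000,000
Step 1 — P * SFC * t = 3438.6 * 200.2 * 29 = 19963823.88 g
Step 2 — FC (tonnes) = 19963823.88 / 1,000,000 ≈ 19.964 tonnes (5 s.f.)

19.964 tonnes


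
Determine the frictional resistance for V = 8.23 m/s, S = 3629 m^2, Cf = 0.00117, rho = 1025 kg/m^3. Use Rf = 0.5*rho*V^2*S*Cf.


Formula: Rf = 0.5 * rho * V^2 * S * Cf
Step 1 — V^2 = 8.23^2 = 67.7329
Step 2 — 0.5 * rho * V^2 = 0.5 * 1025 * 67.7329 = 34713.11125
Step 3 — Rf = 34713.11125 * 3629 * 0.00117 ≈ 147390 N (5 s.f.)

147390 N


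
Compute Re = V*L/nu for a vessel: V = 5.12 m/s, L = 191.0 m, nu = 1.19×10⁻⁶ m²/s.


Formula: Re = V * L / nu
Step 1 — V * L = 5.12 * 191.0 = 977.92 m^2/s
Step 2 — Re = 977.92 / 1.19e-6 = 8.22e+08

8.22e+08


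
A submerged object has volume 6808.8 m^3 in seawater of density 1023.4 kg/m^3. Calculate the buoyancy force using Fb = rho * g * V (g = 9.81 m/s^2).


Formula: Fb = rho * g * V
Substituting: Fb = 1023.4 * 9.81 * 6808.8
Intermediate: 1023.4 * 9.81 = 10039.554
Result: Fb = 10039.554 * 6808.8 ≈ 68357000 N (5 s.f.)

68357000 N


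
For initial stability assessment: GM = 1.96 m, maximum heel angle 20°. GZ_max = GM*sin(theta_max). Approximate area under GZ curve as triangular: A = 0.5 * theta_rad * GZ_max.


Formula: GZ_max = GM * sin(theta); Area = 0.5 * theta_rad * GZ_max
Step 1 — GZ_max = 1.96 * sin(20°) = 1.96 * 0.34202 = 0.670359 m
Step 2 — theta_rad = 20 * pi/180 = 0.349066 rad
Step 3 — Area = 0.5 * 0.349066 * 0.670359 ≈ 0.11700 m·rad (5 s.f.)

0.11700 m·rad


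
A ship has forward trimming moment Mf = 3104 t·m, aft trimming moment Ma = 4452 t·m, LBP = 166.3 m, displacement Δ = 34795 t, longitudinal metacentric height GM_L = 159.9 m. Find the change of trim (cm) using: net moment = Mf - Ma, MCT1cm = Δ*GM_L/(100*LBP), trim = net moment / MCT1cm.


Formula: net trimming moment = Mf - Ma; MCT1cm = Δ*GM_L/(100*LBP); trim = net moment / MCT1cm
Step 1 — net trimming moment = 3104 - 4452 = -1348 t·m
Step 2 — MCT1cm = 34795 * 159.9 / (100 * 166.3) = 334.5593 t·m/cm
Step 3 — trim = -1348 / 334.5593 ≈ -4.0292 cm (5 s.f.)

-4.0292 cm


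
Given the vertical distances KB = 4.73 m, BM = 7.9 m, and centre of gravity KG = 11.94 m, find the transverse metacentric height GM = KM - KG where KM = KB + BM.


Formula: GM = KB + BM - KG
Step 1 — KM = KB + BM = 4.73 + 7.9 = 12.63 m
Step 2 — GM = KM - KG = 12.63 - 11.94 = 0.69 m

0.69 m


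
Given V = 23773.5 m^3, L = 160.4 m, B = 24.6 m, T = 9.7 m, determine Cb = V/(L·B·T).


Formula: Cb = V / (L * B * T)
Step 1 — L * B * T = 160.4 * 24.6 * 9.7 = 38274.648 m^3
Step 2 — Cb = 23773.5 / 38274.648 ≈ 0.62113 (5 s.f.)

0.62113


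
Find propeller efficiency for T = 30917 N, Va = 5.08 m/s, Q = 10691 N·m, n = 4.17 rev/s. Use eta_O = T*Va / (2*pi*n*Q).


Formula: eta = T * Va / (2 * pi * n * Q)
Step 1 — numerator = T * Va = 30917 * 5.08 = 157058.36
Step 2 — 2 * pi * n = 2 * pi * 4.17 = 26.200883
Step 3 — denominator = 26.200883 * 10691 = 280113.64
Step 4 — eta = 157058.36 / 280113.64 ≈ 0.56070 (5 s.f.)

0.56070
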